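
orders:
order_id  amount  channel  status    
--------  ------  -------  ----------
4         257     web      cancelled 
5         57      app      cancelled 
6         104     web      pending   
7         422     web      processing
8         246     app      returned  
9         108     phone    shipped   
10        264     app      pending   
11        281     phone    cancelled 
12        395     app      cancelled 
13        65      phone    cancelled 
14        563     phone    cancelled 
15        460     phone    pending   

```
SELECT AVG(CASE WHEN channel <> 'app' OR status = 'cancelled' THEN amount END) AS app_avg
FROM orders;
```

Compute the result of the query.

271.2

order_id=4: ✓ → 257
order_id=5: ✓ → 57
order_id=6: ✓ → 104
order_id=7: ✓ → 422
order_id=8: ✗
order_id=9: ✓ → 108
order_id=10: ✗
order_id=11: ✓ → 281
order_id=12: ✓ → 395
order_id=13: ✓ → 65
order_id=14: ✓ → 563
order_id=15: ✓ → 460
app_avg = (257 + 57 + 104 + 422 + 108 + 281 + 395 + 65 + 563 + 460) / 10 = 271.2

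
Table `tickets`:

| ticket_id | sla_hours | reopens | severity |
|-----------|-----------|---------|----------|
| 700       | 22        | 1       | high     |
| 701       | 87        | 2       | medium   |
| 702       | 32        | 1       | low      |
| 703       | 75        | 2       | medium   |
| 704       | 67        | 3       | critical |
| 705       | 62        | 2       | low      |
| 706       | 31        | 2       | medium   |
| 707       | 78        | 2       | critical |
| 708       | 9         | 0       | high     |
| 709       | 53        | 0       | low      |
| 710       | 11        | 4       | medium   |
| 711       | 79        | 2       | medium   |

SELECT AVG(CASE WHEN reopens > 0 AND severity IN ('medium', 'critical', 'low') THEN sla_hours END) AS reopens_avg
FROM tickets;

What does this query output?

58

ticket_id=700: ✗
ticket_id=701: ✓ → 87
ticket_id=702: ✓ → 32
ticket_id=703: ✓ → 75
ticket_id=704: ✓ → 67
ticket_id=705: ✓ → 62
ticket_id=706: ✓ → 31
ticket_id=707: ✓ → 78
ticket_id=708: ✗
ticket_id=709: ✗
ticket_id=710: ✓ → 11
ticket_id=711: ✓ → 79
reopens_avg = (87 + 32 + 75 + 67 + 62 + 31 + 78 + 11 + 79) / 9 = 58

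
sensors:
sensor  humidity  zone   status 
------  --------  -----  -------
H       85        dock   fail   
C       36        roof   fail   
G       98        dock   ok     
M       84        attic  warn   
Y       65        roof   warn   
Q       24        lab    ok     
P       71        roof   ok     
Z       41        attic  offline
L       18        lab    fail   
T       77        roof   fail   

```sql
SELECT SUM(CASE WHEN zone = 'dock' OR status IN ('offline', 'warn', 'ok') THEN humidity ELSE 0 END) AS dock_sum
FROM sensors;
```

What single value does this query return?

468

sensor=H: ✓ → 85
sensor=C: ✗
sensor=G: ✓ → 98
sensor=M: ✓ → 84
sensor=Y: ✓ → 65
sensor=Q: ✓ → 24
sensor=P: ✓ → 71
sensor=Z: ✓ → 41
sensor=L: ✗
sensor=T: ✗
dock_sum = 85 + 98 + 84 + 65 + 24 + 71 + 41 = 468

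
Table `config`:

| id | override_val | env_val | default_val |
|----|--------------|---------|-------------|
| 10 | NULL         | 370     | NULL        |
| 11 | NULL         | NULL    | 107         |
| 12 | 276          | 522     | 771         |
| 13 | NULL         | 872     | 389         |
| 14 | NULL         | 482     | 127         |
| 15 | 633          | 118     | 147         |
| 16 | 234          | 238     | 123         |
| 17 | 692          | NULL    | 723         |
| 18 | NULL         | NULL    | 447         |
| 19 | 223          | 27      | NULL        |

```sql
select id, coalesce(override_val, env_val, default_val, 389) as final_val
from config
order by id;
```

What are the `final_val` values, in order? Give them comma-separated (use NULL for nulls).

370, 107, 276, 872, 482, 633, 234, 692, 447, 223

id=10: override_val=NULL, env_val=370 → 370
id=11: override_val=NULL, env_val=NULL, default_val=107 → 107
id=12: override_val=276 → 276
id=13: override_val=NULL, env_val=872 → 872
id=14: override_val=NULL, env_val=482 → 482
id=15: override_val=633 → 633
id=16: override_val=234 → 234
id=17: override_val=692 → 692
id=18: override_val=NULL, env_val=NULL, default_val=447 → 447
id=19: override_val=223 → 223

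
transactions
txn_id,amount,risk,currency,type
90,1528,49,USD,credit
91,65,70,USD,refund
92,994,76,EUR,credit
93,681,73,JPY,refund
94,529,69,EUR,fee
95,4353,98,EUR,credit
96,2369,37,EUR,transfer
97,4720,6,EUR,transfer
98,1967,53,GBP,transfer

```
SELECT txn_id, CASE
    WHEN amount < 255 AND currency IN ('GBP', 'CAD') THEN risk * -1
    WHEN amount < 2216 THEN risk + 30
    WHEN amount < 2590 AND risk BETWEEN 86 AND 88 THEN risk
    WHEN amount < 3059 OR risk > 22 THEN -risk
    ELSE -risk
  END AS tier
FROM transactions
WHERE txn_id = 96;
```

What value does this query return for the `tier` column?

txn_id = 96: amount=2369, risk=37, currency=EUR, type=transfer.
amount < 255 AND currency IN ('GBP', 'CAD') → false
amount < 2216 → false
amount < 2590 AND risk BETWEEN 86 AND 88 → false
amount < 3059 OR risk > 22 → true → -37

-37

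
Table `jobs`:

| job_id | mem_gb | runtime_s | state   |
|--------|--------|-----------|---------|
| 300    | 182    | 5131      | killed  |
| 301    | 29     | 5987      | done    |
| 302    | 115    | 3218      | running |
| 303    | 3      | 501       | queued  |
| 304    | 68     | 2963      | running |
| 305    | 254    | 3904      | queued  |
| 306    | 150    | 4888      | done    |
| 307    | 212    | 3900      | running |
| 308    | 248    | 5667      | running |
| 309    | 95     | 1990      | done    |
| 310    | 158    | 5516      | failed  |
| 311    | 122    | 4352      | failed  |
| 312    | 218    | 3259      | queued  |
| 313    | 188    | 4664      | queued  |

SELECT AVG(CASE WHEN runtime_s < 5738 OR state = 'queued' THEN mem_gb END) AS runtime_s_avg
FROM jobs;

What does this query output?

job_id=300: ✓ → 182
job_id=301: ✗
job_id=302: ✓ → 115
job_id=303: ✓ → 3
job_id=304: ✓ → 68
job_id=305: ✓ → 254
job_id=306: ✓ → 150
job_id=307: ✓ → 212
job_id=308: ✓ → 248
job_id=309: ✓ → 95
job_id=310: ✓ → 158
job_id=311: ✓ → 122
job_id=312: ✓ → 218
job_id=313: ✓ → 188
runtime_s_avg = (182 + 115 + 3 + 68 + 254 + 150 + 212 + 248 + 95 + 158 + 122 + 218 + 188) / 13 = 154.8461538462

154.8461538462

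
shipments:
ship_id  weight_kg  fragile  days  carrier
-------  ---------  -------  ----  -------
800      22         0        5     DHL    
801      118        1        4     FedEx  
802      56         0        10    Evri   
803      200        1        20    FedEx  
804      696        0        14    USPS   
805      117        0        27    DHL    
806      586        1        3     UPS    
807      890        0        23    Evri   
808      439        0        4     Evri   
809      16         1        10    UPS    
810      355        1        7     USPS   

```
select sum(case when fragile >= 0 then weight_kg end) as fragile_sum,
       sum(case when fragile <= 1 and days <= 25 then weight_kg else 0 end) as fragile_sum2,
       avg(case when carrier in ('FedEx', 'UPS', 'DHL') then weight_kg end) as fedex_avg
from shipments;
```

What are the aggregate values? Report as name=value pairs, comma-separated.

fragile_sum=3495, fragile_sum2=3378, fedex_avg=176.5

[fragile_sum: fragile >= 0]
ship_id=800: ✓ → 22
ship_id=801: ✓ → 118
ship_id=802: ✓ → 56
ship_id=803: ✓ → 200
ship_id=804: ✓ → 696
ship_id=805: ✓ → 117
ship_id=806: ✓ → 586
ship_id=807: ✓ → 890
ship_id=808: ✓ → 439
ship_id=809: ✓ → 16
ship_id=810: ✓ → 355
fragile_sum = 22 + 118 + 56 + 200 + 696 + 117 + 586 + 890 + 439 + 16 + 355 = 3495
—
[fragile_sum2: fragile <= 1 and days <= 25]
ship_id=800: ✓ → 22
ship_id=801: ✓ → 118
ship_id=802: ✓ → 56
ship_id=803: ✓ → 200
ship_id=804: ✓ → 696
ship_id=805: ✗
ship_id=806: ✓ → 586
ship_id=807: ✓ → 890
ship_id=808: ✓ → 439
ship_id=809: ✓ → 16
ship_id=810: ✓ → 355
fragile_sum2 = 22 + 118 + 56 + 200 + 696 + 586 + 890 + 439 + 16 + 355 = 3378
—
[fedex_avg: carrier in ('FedEx', 'UPS', 'DHL')]
ship_id=800: ✓ → 22
ship_id=801: ✓ → 118
ship_id=802: ✗
ship_id=803: ✓ → 200
ship_id=804: ✗
ship_id=805: ✓ → 117
ship_id=806: ✓ → 586
ship_id=807: ✗
ship_id=808: ✗
ship_id=809: ✓ → 16
ship_id=810: ✗
fedex_avg = (22 + 118 + 200 + 117 + 586 + 16) / 6 = 176.5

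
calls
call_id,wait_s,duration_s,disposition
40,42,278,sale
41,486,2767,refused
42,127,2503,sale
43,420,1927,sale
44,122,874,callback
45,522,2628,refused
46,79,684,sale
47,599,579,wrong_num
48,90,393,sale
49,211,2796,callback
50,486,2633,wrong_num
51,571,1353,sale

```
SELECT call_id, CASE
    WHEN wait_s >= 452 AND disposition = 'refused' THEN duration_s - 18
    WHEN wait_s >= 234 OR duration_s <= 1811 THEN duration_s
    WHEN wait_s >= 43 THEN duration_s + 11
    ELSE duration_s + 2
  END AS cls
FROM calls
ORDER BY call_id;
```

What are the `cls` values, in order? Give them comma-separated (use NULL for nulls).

278, 2749, 2514, 1927, 874, 2610, 684, 579, 393, 2807, 2633, 1353

call_id=40: wait_s >= 234 OR duration_s <= 1811 → 278
call_id=41: wait_s >= 452 AND disposition = 'refused' → 2749
call_id=42: wait_s >= 43 → 2514
call_id=43: wait_s >= 234 OR duration_s <= 1811 → 1927
call_id=44: wait_s >= 234 OR duration_s <= 1811 → 874
call_id=45: wait_s >= 452 AND disposition = 'refused' → 2610
call_id=46: wait_s >= 234 OR duration_s <= 1811 → 684
call_id=47: wait_s >= 234 OR duration_s <= 1811 → 579
call_id=48: wait_s >= 234 OR duration_s <= 1811 → 393
call_id=49: wait_s >= 43 → 2807
call_id=50: wait_s >= 234 OR duration_s <= 1811 → 2633
call_id=51: wait_s >= 234 OR duration_s <= 1811 → 1353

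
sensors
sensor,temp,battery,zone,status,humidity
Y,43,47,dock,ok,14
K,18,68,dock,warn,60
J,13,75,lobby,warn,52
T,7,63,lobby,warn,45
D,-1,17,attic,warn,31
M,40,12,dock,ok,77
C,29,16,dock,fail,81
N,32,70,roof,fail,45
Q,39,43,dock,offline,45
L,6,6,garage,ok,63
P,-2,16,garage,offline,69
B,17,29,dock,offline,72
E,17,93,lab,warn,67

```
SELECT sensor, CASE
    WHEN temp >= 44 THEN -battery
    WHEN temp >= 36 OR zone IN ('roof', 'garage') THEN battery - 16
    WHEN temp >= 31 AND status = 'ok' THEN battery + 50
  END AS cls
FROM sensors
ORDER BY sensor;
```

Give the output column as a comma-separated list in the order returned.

NULL, NULL, NULL, NULL, NULL, NULL, -10, -4, 54, 0, 27, NULL, 31

sensor=B: (no match → NULL) → NULL
sensor=C: (no match → NULL) → NULL
sensor=D: (no match → NULL) → NULL
sensor=E: (no match → NULL) → NULL
sensor=J: (no match → NULL) → NULL
sensor=K: (no match → NULL) → NULL
sensor=L: temp >= 36 OR zone IN ('roof', 'garage') → -10
sensor=M: temp >= 36 OR zone IN ('roof', 'garage') → -4
sensor=N: temp >= 36 OR zone IN ('roof', 'garage') → 54
sensor=P: temp >= 36 OR zone IN ('roof', 'garage') → 0
sensor=Q: temp >= 36 OR zone IN ('roof', 'garage') → 27
sensor=T: (no match → NULL) → NULL
sensor=Y: temp >= 36 OR zone IN ('roof', 'garage') → 31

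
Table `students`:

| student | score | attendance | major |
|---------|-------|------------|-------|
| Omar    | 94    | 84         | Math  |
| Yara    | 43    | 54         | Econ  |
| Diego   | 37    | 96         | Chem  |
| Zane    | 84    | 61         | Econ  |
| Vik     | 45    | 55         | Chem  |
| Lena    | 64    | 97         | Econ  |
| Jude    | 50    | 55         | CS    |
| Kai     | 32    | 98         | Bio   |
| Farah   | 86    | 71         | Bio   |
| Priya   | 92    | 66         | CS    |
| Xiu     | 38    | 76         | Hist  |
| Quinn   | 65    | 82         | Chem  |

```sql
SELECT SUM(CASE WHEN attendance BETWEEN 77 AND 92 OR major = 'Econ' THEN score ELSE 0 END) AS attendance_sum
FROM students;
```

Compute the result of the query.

350

student=Omar: ✓ → 94
student=Yara: ✓ → 43
student=Diego: ✗
student=Zane: ✓ → 84
student=Vik: ✗
student=Lena: ✓ → 64
student=Jude: ✗
student=Kai: ✗
student=Farah: ✗
student=Priya: ✗
student=Xiu: ✗
student=Quinn: ✓ → 65
attendance_sum = 94 + 43 + 84 + 64 + 65 = 350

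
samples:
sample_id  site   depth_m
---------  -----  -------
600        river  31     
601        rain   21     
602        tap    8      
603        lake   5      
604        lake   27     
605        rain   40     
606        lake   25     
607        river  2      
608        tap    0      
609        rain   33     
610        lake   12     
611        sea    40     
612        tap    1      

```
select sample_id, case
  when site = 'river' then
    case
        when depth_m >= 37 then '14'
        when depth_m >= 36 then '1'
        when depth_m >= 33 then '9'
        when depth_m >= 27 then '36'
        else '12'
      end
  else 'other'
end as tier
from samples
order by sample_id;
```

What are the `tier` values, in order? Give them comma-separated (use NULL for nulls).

36, other, other, other, other, other, other, 12, other, other, other, other, other

sample_id=600: site='river' → inner[depth_m >= 27] → 36
sample_id=601: site='rain' → outer ELSE → other
sample_id=602: site='tap' → outer ELSE → other
sample_id=603: site='lake' → outer ELSE → other
sample_id=604: site='lake' → outer ELSE → other
sample_id=605: site='rain' → outer ELSE → other
sample_id=606: site='lake' → outer ELSE → other
sample_id=607: site='river' → inner[ELSE] → 12
sample_id=608: site='tap' → outer ELSE → other
sample_id=609: site='rain' → outer ELSE → other
sample_id=610: site='lake' → outer ELSE → other
sample_id=611: site='sea' → outer ELSE → other
sample_id=612: site='tap' → outer ELSE → other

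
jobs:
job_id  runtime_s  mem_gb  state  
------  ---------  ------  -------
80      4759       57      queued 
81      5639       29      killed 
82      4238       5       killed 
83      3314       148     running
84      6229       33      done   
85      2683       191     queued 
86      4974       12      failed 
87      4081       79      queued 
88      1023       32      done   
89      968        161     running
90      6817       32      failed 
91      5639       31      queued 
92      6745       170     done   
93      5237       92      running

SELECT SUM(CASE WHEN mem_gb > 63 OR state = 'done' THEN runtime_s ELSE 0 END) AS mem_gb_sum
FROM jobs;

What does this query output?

30280

job_id=80: ✗
job_id=81: ✗
job_id=82: ✗
job_id=83: ✓ → 3314
job_id=84: ✓ → 6229
job_id=85: ✓ → 2683
job_id=86: ✗
job_id=87: ✓ → 4081
job_id=88: ✓ → 1023
job_id=89: ✓ → 968
job_id=90: ✗
job_id=91: ✗
job_id=92: ✓ → 6745
job_id=93: ✓ → 5237
mem_gb_sum = 3314 + 6229 + 2683 + 4081 + 1023 + 968 + 6745 + 5237 = 30280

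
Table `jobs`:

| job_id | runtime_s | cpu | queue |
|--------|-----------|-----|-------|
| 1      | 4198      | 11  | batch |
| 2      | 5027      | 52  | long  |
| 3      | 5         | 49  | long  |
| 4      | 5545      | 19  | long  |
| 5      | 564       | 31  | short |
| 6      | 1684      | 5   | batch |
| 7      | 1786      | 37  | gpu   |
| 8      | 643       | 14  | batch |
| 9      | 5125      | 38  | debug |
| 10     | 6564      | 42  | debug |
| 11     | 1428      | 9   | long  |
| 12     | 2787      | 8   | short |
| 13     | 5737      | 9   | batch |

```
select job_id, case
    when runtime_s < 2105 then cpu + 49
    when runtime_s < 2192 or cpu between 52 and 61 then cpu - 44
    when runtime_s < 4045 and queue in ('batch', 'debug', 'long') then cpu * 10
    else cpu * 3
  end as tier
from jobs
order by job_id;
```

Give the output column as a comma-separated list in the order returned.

job_id=1: ELSE → 33
job_id=2: runtime_s < 2192 or cpu between 52 and 61 → 8
job_id=3: runtime_s < 2105 → 98
job_id=4: ELSE → 57
job_id=5: runtime_s < 2105 → 80
job_id=6: runtime_s < 2105 → 54
job_id=7: runtime_s < 2105 → 86
job_id=8: runtime_s < 2105 → 63
job_id=9: ELSE → 114
job_id=10: ELSE → 126
job_id=11: runtime_s < 2105 → 58
job_id=12: ELSE → 24
job_id=13: ELSE → 27

33, 8, 98, 57, 80, 54, 86, 63, 114, 126, 58, 24, 27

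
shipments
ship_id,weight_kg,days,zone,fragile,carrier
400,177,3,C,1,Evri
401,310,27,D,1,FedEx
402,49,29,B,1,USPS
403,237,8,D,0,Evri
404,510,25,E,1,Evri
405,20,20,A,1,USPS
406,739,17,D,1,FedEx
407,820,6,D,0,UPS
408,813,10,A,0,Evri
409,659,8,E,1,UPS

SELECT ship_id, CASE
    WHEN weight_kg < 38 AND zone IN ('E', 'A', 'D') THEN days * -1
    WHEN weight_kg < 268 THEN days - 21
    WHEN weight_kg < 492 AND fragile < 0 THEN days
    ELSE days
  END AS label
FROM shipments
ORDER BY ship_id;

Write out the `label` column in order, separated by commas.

ship_id=400: weight_kg < 268 → -18
ship_id=401: ELSE → 27
ship_id=402: weight_kg < 268 → 8
ship_id=403: weight_kg < 268 → -13
ship_id=404: ELSE → 25
ship_id=405: weight_kg < 38 AND zone IN ('E', 'A', 'D') → -20
ship_id=406: ELSE → 17
ship_id=407: ELSE → 6
ship_id=408: ELSE → 10
ship_id=409: ELSE → 8

-18, 27, 8, -13, 25, -20, 17, 6, 10, 8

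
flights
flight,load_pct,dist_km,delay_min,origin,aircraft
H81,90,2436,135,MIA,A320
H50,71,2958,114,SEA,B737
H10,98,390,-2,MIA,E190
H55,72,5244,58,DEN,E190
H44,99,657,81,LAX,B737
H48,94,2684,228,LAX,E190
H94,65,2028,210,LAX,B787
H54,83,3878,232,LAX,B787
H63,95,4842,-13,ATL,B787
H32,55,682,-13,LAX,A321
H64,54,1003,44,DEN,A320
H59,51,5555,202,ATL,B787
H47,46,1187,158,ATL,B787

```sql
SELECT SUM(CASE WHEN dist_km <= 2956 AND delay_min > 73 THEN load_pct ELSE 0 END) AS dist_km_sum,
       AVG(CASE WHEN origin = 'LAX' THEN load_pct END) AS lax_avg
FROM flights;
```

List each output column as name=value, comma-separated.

dist_km_sum=394, lax_avg=79.2

[dist_km_sum: dist_km <= 2956 AND delay_min > 73]
flight=H81: ✓ → 90
flight=H50: ✗
flight=H10: ✗
flight=H55: ✗
flight=H44: ✓ → 99
flight=H48: ✓ → 94
flight=H94: ✓ → 65
flight=H54: ✗
flight=H63: ✗
flight=H32: ✗
flight=H64: ✗
flight=H59: ✗
flight=H47: ✓ → 46
dist_km_sum = 90 + 99 + 94 + 65 + 46 = 394
—
[lax_avg: origin = 'LAX']
flight=H81: ✗
flight=H50: ✗
flight=H10: ✗
flight=H55: ✗
flight=H44: ✓ → 99
flight=H48: ✓ → 94
flight=H94: ✓ → 65
flight=H54: ✓ → 83
flight=H63: ✗
flight=H32: ✓ → 55
flight=H64: ✗
flight=H59: ✗
flight=H47: ✗
lax_avg = (99 + 94 + 65 + 83 + 55) / 5 = 79.2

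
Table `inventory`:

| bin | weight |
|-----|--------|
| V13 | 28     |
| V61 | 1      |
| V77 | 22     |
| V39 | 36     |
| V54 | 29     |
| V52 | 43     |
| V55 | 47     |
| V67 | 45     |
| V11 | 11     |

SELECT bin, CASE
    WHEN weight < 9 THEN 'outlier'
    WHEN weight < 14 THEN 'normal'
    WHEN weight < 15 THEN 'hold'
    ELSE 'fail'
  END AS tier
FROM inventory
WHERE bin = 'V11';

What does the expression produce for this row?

bin = V11: weight=11.
weight < 9 → false
weight < 14 → true → normal

normal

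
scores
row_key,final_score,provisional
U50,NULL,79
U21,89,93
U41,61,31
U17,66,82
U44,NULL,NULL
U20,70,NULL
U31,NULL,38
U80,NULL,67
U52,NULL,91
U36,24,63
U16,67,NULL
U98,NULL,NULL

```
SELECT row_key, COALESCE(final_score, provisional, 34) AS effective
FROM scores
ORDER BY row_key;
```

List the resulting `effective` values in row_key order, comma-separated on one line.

row_key=U16: final_score=67 → 67
row_key=U17: final_score=66 → 66
row_key=U20: final_score=70 → 70
row_key=U21: final_score=89 → 89
row_key=U31: final_score=NULL, provisional=38 → 38
row_key=U36: final_score=24 → 24
row_key=U41: final_score=61 → 61
row_key=U44: final_score=NULL, provisional=NULL, → literal 34 → 34
row_key=U50: final_score=NULL, provisional=79 → 79
row_key=U52: final_score=NULL, provisional=91 → 91
row_key=U80: final_score=NULL, provisional=67 → 67
row_key=U98: final_score=NULL, provisional=NULL, → literal 34 → 34

67, 66, 70, 89, 38, 24, 61, 34, 79, 91, 67, 34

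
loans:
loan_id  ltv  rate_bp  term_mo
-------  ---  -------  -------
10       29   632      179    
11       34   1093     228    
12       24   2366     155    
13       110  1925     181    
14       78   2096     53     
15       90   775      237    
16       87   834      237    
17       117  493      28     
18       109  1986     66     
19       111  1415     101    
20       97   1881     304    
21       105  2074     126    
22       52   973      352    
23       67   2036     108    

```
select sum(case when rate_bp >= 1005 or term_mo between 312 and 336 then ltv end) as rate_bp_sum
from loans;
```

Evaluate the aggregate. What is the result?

735

loan_id=10: ✗
loan_id=11: ✓ → 34
loan_id=12: ✓ → 24
loan_id=13: ✓ → 110
loan_id=14: ✓ → 78
loan_id=15: ✗
loan_id=16: ✗
loan_id=17: ✗
loan_id=18: ✓ → 109
loan_id=19: ✓ → 111
loan_id=20: ✓ → 97
loan_id=21: ✓ → 105
loan_id=22: ✗
loan_id=23: ✓ → 67
rate_bp_sum = 34 + 24 + 110 + 78 + 109 + 111 + 97 + 105 + 67 = 735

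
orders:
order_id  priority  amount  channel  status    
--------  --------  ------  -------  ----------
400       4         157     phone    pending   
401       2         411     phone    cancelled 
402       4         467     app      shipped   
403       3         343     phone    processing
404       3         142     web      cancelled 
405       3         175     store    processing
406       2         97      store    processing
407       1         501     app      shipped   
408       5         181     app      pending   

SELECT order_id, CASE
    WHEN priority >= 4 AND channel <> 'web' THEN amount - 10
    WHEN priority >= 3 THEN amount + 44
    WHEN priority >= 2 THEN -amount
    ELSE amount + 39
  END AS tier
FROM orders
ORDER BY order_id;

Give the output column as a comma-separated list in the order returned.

order_id=400: priority >= 4 AND channel <> 'web' → 147
order_id=401: priority >= 2 → -411
order_id=402: priority >= 4 AND channel <> 'web' → 457
order_id=403: priority >= 3 → 387
order_id=404: priority >= 3 → 186
order_id=405: priority >= 3 → 219
order_id=406: priority >= 2 → -97
order_id=407: ELSE → 540
order_id=408: priority >= 4 AND channel <> 'web' → 171

147, -411, 457, 387, 186, 219, -97, 540, 171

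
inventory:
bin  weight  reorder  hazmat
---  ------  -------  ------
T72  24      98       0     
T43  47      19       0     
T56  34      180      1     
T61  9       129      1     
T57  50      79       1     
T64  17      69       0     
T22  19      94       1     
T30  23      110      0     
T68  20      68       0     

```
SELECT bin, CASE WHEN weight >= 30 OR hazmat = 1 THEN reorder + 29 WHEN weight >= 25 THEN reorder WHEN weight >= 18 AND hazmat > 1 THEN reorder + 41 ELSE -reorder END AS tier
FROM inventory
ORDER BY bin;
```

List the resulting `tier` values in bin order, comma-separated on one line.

123, -110, 48, 209, 108, 158, -69, -68, -98

bin=T22: weight >= 30 OR hazmat = 1 → 123
bin=T30: ELSE → -110
bin=T43: weight >= 30 OR hazmat = 1 → 48
bin=T56: weight >= 30 OR hazmat = 1 → 209
bin=T57: weight >= 30 OR hazmat = 1 → 108
bin=T61: weight >= 30 OR hazmat = 1 → 158
bin=T64: ELSE → -69
bin=T68: ELSE → -68
bin=T72: ELSE → -98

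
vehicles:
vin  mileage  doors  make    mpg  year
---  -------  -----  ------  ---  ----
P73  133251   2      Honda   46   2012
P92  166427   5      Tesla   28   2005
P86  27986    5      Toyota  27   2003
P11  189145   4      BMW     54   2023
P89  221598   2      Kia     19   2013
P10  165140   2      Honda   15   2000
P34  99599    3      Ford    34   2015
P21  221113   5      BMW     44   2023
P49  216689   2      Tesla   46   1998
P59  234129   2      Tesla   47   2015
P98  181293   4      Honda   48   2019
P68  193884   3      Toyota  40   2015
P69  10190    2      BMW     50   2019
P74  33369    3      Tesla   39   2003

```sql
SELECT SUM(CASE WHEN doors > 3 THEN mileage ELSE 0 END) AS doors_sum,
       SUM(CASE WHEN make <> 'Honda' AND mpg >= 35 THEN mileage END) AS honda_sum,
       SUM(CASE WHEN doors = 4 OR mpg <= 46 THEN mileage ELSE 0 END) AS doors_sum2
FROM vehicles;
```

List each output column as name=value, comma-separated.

doors_sum=785964, honda_sum=1098519, doors_sum2=1849494

[doors_sum: doors > 3]
vin=P73: ✗
vin=P92: ✓ → 166427
vin=P86: ✓ → 27986
vin=P11: ✓ → 189145
vin=P89: ✗
vin=P10: ✗
vin=P34: ✗
vin=P21: ✓ → 221113
vin=P49: ✗
vin=P59: ✗
vin=P98: ✓ → 181293
vin=P68: ✗
vin=P69: ✗
vin=P74: ✗
doors_sum = 166427 + 27986 + 189145 + 221113 + 181293 = 785964
—
[honda_sum: make <> 'Honda' AND mpg >= 35]
vin=P73: ✗
vin=P92: ✗
vin=P86: ✗
vin=P11: ✓ → 189145
vin=P89: ✗
vin=P10: ✗
vin=P34: ✗
vin=P21: ✓ → 221113
vin=P49: ✓ → 216689
vin=P59: ✓ → 234129
vin=P98: ✗
vin=P68: ✓ → 193884
vin=P69: ✓ → 10190
vin=P74: ✓ → 33369
honda_sum = 189145 + 221113 + 216689 + 234129 + 193884 + 10190 + 33369 = 1098519
—
[doors_sum2: doors = 4 OR mpg <= 46]
vin=P73: ✓ → 133251
vin=P92: ✓ → 166427
vin=P86: ✓ → 27986
vin=P11: ✓ → 189145
vin=P89: ✓ → 221598
vin=P10: ✓ → 165140
vin=P34: ✓ → 99599
vin=P21: ✓ → 221113
vin=P49: ✓ → 216689
vin=P59: ✗
vin=P98: ✓ → 181293
vin=P68: ✓ → 193884
vin=P69: ✗
vin=P74: ✓ → 33369
doors_sum2 = 133251 + 166427 + 27986 + 189145 + 221598 + 165140 + 99599 + 221113 + 216689 + 181293 + 193884 + 33369 = 1849494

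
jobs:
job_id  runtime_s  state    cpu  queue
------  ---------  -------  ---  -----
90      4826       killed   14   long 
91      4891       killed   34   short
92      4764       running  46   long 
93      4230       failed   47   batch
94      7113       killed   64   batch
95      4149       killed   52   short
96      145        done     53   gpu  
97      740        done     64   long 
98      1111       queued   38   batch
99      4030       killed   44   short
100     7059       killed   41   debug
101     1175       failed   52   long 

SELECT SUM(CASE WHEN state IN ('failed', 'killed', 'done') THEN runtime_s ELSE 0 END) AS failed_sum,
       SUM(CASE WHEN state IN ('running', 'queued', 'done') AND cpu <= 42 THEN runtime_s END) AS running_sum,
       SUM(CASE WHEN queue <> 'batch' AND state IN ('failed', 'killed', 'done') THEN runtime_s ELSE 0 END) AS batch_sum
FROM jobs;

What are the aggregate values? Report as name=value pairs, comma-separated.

[failed_sum: state IN ('failed', 'killed', 'done')]
job_id=90: ✓ → 4826
job_id=91: ✓ → 4891
job_id=92: ✗
job_id=93: ✓ → 4230
job_id=94: ✓ → 7113
job_id=95: ✓ → 4149
job_id=96: ✓ → 145
job_id=97: ✓ → 740
job_id=98: ✗
job_id=99: ✓ → 4030
job_id=100: ✓ → 7059
job_id=101: ✓ → 1175
failed_sum = 4826 + 4891 + 4230 + 7113 + 4149 + 145 + 740 + 4030 + 7059 + 1175 = 38358
—
[running_sum: state IN ('running', 'queued', 'done') AND cpu <= 42]
job_id=90: ✗
job_id=91: ✗
job_id=92: ✗
job_id=93: ✗
job_id=94: ✗
job_id=95: ✗
job_id=96: ✗
job_id=97: ✗
job_id=98: ✓ → 1111
job_id=99: ✗
job_id=100: ✗
job_id=101: ✗
running_sum = 1111
—
[batch_sum: queue <> 'batch' AND state IN ('failed', 'killed', 'done')]
job_id=90: ✓ → 4826
job_id=91: ✓ → 4891
job_id=92: ✗
job_id=93: ✗
job_id=94: ✗
job_id=95: ✓ → 4149
job_id=96: ✓ → 145
job_id=97: ✓ → 740
job_id=98: ✗
job_id=99: ✓ → 4030
job_id=100: ✓ → 7059
job_id=101: ✓ → 1175
batch_sum = 4826 + 4891 + 4149 + 145 + 740 + 4030 + 7059 + 1175 = 27015

failed_sum=38358, running_sum=1111, batch_sum=27015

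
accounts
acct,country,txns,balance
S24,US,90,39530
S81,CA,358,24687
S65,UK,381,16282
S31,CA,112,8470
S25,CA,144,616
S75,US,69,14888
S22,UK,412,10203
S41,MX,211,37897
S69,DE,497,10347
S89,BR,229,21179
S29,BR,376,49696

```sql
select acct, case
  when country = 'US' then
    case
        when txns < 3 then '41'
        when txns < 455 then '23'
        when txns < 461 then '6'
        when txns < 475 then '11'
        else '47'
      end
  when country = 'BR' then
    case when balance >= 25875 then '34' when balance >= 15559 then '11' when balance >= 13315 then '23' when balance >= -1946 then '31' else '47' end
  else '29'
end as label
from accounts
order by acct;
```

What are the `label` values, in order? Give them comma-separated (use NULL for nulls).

29, 23, 29, 34, 29, 29, 29, 29, 23, 29, 11

acct=S22: country='UK' → outer ELSE → 29
acct=S24: country='US' → inner[txns < 455] → 23
acct=S25: country='CA' → outer ELSE → 29
acct=S29: country='BR' → inner[balance >= 25875] → 34
acct=S31: country='CA' → outer ELSE → 29
acct=S41: country='MX' → outer ELSE → 29
acct=S65: country='UK' → outer ELSE → 29
acct=S69: country='DE' → outer ELSE → 29
acct=S75: country='US' → inner[txns < 455] → 23
acct=S81: country='CA' → outer ELSE → 29
acct=S89: country='BR' → inner[balance >= 15559] → 11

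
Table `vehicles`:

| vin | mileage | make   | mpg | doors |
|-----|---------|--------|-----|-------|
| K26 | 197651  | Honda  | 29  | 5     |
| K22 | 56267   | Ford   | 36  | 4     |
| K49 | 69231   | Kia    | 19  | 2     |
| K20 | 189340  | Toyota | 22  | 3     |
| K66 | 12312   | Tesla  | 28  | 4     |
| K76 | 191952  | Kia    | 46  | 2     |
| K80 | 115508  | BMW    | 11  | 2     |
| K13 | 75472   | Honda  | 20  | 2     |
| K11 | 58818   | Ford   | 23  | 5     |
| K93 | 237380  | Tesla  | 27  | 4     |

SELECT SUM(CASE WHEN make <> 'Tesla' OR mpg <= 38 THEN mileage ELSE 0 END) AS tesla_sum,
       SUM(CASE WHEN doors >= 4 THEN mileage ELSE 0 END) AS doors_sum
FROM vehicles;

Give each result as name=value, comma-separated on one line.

[tesla_sum: make <> 'Tesla' OR mpg <= 38]
vin=K26: ✓ → 197651
vin=K22: ✓ → 56267
vin=K49: ✓ → 69231
vin=K20: ✓ → 189340
vin=K66: ✓ → 12312
vin=K76: ✓ → 191952
vin=K80: ✓ → 115508
vin=K13: ✓ → 75472
vin=K11: ✓ → 58818
vin=K93: ✓ → 237380
tesla_sum = 197651 + 56267 + 69231 + 189340 + 12312 + 191952 + 115508 + 75472 + 58818 + 237380 = 1203931
—
[doors_sum: doors >= 4]
vin=K26: ✓ → 197651
vin=K22: ✓ → 56267
vin=K49: ✗
vin=K20: ✗
vin=K66: ✓ → 12312
vin=K76: ✗
vin=K80: ✗
vin=K13: ✗
vin=K11: ✓ → 58818
vin=K93: ✓ → 237380
doors_sum = 197651 + 56267 + 12312 + 58818 + 237380 = 562428

tesla_sum=1203931, doors_sum=562428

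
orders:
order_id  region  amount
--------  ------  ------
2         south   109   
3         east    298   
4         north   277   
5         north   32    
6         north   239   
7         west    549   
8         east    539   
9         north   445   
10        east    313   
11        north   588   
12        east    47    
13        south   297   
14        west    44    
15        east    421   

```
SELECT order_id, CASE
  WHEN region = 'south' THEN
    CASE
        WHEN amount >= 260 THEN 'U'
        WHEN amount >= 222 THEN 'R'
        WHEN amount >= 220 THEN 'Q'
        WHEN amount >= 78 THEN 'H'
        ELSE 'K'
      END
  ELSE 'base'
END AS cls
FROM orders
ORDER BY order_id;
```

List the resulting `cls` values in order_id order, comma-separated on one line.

order_id=2: region='south' → inner[amount >= 78] → H
order_id=3: region='east' → outer ELSE → base
order_id=4: region='north' → outer ELSE → base
order_id=5: region='north' → outer ELSE → base
order_id=6: region='north' → outer ELSE → base
order_id=7: region='west' → outer ELSE → base
order_id=8: region='east' → outer ELSE → base
order_id=9: region='north' → outer ELSE → base
order_id=10: region='east' → outer ELSE → base
order_id=11: region='north' → outer ELSE → base
order_id=12: region='east' → outer ELSE → base
order_id=13: region='south' → inner[amount >= 260] → U
order_id=14: region='west' → outer ELSE → base
order_id=15: region='east' → outer ELSE → base

H, base, base, base, base, base, base, base, base, base, base, U, base, base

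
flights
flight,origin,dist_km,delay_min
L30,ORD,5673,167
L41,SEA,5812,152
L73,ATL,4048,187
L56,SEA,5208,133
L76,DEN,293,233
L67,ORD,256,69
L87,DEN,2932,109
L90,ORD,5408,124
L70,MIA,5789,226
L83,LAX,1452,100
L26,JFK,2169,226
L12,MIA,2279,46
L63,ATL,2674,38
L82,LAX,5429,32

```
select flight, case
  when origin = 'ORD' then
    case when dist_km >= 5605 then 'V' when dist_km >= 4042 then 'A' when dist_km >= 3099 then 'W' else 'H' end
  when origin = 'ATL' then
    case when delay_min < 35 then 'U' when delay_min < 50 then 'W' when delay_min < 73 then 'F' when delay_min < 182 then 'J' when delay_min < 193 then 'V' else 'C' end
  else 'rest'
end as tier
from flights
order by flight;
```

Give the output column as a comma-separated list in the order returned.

rest, rest, V, rest, rest, W, H, rest, V, rest, rest, rest, rest, A

flight=L12: origin='MIA' → outer ELSE → rest
flight=L26: origin='JFK' → outer ELSE → rest
flight=L30: origin='ORD' → inner[dist_km >= 5605] → V
flight=L41: origin='SEA' → outer ELSE → rest
flight=L56: origin='SEA' → outer ELSE → rest
flight=L63: origin='ATL' → inner[delay_min < 50] → W
flight=L67: origin='ORD' → inner[ELSE] → H
flight=L70: origin='MIA' → outer ELSE → rest
flight=L73: origin='ATL' → inner[delay_min < 193] → V
flight=L76: origin='DEN' → outer ELSE → rest
flight=L82: origin='LAX' → outer ELSE → rest
flight=L83: origin='LAX' → outer ELSE → rest
flight=L87: origin='DEN' → outer ELSE → rest
flight=L90: origin='ORD' → inner[dist_km >= 4042] → A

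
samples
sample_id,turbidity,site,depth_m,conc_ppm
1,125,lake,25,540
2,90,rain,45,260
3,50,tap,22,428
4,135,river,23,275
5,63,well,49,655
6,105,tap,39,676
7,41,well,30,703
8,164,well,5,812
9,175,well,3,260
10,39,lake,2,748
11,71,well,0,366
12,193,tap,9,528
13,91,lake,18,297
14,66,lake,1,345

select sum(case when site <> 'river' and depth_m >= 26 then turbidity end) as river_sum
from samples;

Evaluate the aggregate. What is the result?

299

sample_id=1: ✗
sample_id=2: ✓ → 90
sample_id=3: ✗
sample_id=4: ✗
sample_id=5: ✓ → 63
sample_id=6: ✓ → 105
sample_id=7: ✓ → 41
sample_id=8: ✗
sample_id=9: ✗
sample_id=10: ✗
sample_id=11: ✗
sample_id=12: ✗
sample_id=13: ✗
sample_id=14: ✗
river_sum = 90 + 63 + 105 + 41 = 299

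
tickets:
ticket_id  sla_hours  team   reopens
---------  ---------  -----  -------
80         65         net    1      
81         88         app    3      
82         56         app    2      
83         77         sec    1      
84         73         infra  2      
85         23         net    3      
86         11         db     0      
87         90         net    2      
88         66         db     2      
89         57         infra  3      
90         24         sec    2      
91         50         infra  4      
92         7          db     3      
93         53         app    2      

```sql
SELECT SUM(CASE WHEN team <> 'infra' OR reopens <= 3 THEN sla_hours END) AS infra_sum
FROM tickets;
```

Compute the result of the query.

ticket_id=80: ✓ → 65
ticket_id=81: ✓ → 88
ticket_id=82: ✓ → 56
ticket_id=83: ✓ → 77
ticket_id=84: ✓ → 73
ticket_id=85: ✓ → 23
ticket_id=86: ✓ → 11
ticket_id=87: ✓ → 90
ticket_id=88: ✓ → 66
ticket_id=89: ✓ → 57
ticket_id=90: ✓ → 24
ticket_id=91: ✗
ticket_id=92: ✓ → 7
ticket_id=93: ✓ → 53
infra_sum = 65 + 88 + 56 + 77 + 73 + 23 + 11 + 90 + 66 + 57 + 24 + 7 + 53 = 690

690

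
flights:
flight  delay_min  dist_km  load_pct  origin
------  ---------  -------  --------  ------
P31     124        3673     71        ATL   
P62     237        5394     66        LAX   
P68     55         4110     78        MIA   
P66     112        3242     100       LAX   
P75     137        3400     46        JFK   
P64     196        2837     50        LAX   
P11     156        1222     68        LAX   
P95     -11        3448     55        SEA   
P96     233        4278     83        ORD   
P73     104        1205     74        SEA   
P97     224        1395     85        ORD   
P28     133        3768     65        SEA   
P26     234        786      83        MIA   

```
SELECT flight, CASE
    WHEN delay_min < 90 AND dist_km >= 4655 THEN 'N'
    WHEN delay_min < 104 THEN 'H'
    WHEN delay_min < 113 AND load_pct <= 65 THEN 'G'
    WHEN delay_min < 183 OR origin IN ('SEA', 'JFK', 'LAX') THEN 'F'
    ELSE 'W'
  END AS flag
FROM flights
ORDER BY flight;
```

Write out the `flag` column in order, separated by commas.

flight=P11: delay_min < 183 OR origin IN ('SEA', 'JFK', 'LAX') → F
flight=P26: ELSE → W
flight=P28: delay_min < 183 OR origin IN ('SEA', 'JFK', 'LAX') → F
flight=P31: delay_min < 183 OR origin IN ('SEA', 'JFK', 'LAX') → F
flight=P62: delay_min < 183 OR origin IN ('SEA', 'JFK', 'LAX') → F
flight=P64: delay_min < 183 OR origin IN ('SEA', 'JFK', 'LAX') → F
flight=P66: delay_min < 183 OR origin IN ('SEA', 'JFK', 'LAX') → F
flight=P68: delay_min < 104 → H
flight=P73: delay_min < 183 OR origin IN ('SEA', 'JFK', 'LAX') → F
flight=P75: delay_min < 183 OR origin IN ('SEA', 'JFK', 'LAX') → F
flight=P95: delay_min < 104 → H
flight=P96: ELSE → W
flight=P97: ELSE → W

F, W, F, F, F, F, F, H, F, F, H, W, W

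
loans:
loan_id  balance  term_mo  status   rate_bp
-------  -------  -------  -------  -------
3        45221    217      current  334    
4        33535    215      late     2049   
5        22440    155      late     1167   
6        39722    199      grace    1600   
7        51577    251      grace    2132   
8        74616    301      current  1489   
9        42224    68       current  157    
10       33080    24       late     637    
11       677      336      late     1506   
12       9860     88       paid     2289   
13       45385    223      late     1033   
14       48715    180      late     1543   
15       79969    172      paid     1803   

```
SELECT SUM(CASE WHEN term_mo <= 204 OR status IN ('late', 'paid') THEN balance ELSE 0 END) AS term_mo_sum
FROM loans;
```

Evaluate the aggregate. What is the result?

loan_id=3: ✗
loan_id=4: ✓ → 33535
loan_id=5: ✓ → 22440
loan_id=6: ✓ → 39722
loan_id=7: ✗
loan_id=8: ✗
loan_id=9: ✓ → 42224
loan_id=10: ✓ → 33080
loan_id=11: ✓ → 677
loan_id=12: ✓ → 9860
loan_id=13: ✓ → 45385
loan_id=14: ✓ → 48715
loan_id=15: ✓ → 79969
term_mo_sum = 33535 + 22440 + 39722 + 42224 + 33080 + 677 + 9860 + 45385 + 48715 + 79969 = 355607

355607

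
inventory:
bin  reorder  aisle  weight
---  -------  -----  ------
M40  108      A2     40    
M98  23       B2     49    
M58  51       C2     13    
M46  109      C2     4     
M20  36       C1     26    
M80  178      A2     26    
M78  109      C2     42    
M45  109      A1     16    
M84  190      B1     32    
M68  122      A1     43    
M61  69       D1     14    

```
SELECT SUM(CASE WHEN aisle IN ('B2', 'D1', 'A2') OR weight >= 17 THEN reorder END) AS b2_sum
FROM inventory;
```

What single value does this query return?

bin=M40: ✓ → 108
bin=M98: ✓ → 23
bin=M58: ✗
bin=M46: ✗
bin=M20: ✓ → 36
bin=M80: ✓ → 178
bin=M78: ✓ → 109
bin=M45: ✗
bin=M84: ✓ → 190
bin=M68: ✓ → 122
bin=M61: ✓ → 69
b2_sum = 108 + 23 + 36 + 178 + 109 + 190 + 122 + 69 = 835

835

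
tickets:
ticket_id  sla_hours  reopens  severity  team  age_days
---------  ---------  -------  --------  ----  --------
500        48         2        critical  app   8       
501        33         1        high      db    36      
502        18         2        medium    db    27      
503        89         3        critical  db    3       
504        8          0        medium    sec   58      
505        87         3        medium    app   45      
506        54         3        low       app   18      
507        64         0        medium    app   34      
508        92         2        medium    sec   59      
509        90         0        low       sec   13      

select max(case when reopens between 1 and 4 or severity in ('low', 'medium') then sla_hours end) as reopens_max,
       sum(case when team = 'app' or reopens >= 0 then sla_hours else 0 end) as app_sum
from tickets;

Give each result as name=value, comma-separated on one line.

[reopens_max: reopens between 1 and 4 or severity in ('low', 'medium')]
ticket_id=500: ✓ → 48
ticket_id=501: ✓ → 33
ticket_id=502: ✓ → 18
ticket_id=503: ✓ → 89
ticket_id=504: ✓ → 8
ticket_id=505: ✓ → 87
ticket_id=506: ✓ → 54
ticket_id=507: ✓ → 64
ticket_id=508: ✓ → 92
ticket_id=509: ✓ → 90
reopens_max = MAX(48, 33, 18, 89, 8, 87, 54, 64, 92, 90) = 92
—
[app_sum: team = 'app' or reopens >= 0]
ticket_id=500: ✓ → 48
ticket_id=501: ✓ → 33
ticket_id=502: ✓ → 18
ticket_id=503: ✓ → 89
ticket_id=504: ✓ → 8
ticket_id=505: ✓ → 87
ticket_id=506: ✓ → 54
ticket_id=507: ✓ → 64
ticket_id=508: ✓ → 92
ticket_id=509: ✓ → 90
app_sum = 48 + 33 + 18 + 89 + 8 + 87 + 54 + 64 + 92 + 90 = 583

reopens_max=92, app_sum=583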